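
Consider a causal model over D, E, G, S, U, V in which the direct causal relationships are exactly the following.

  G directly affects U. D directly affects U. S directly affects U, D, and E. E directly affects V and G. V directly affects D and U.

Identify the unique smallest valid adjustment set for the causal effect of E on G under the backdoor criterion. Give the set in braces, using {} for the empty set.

Variables eligible for adjustment (non-descendants of E, excluding E and G): {S}.
Backdoor paths from E to G:
  P1: E <- S -> D <- V -> U <- G
  P2: E <- S -> D -> U <- G
  P3: E <- S -> U <- G
Each backdoor path contains an unconditioned collider, so every path is already blocked with the empty conditioning set:
  P1: blocked at collider D (neither it nor any descendant is in the conditioning set).
  P2: blocked at collider U (neither it nor any descendant is in the conditioning set).
  P3: blocked at collider U (neither it nor any descendant is in the conditioning set).
The empty set is therefore the unique smallest valid set.

{}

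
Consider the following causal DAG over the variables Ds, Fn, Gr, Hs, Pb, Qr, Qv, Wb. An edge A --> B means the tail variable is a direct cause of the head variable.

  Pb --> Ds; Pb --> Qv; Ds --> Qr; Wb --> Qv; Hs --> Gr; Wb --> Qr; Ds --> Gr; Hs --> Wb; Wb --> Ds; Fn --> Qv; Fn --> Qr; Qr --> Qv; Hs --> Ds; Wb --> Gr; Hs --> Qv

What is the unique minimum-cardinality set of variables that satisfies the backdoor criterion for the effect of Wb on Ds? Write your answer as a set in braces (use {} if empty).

Variables eligible for adjustment (non-descendants of Wb, excluding Wb and Ds): {Fn, Hs, Pb}.
Backdoor paths from Wb to Ds:
  P1: Wb <- Hs -> Ds
  P2: Wb <- Hs -> Gr <- Ds
  P3: Wb <- Hs -> Qv <- Pb -> Ds
  P4: Wb <- Hs -> Qv <- Fn -> Qr <- Ds
  P5: Wb <- Hs -> Qv <- Qr <- Ds
The empty set is not sufficient: P1 (Wb <- Hs -> Ds) has no collider blocking it and no conditioned non-collider, so it is open.
Try {Hs}:
  P1: blocked at fork node Hs ∈ conditioning set.
  P2: blocked at fork node Hs ∈ conditioning set.
  P3: blocked at fork node Hs ∈ conditioning set.
  P4: blocked at fork node Hs ∈ conditioning set.
  P5: blocked at fork node Hs ∈ conditioning set.
{Hs} contains no descendant of Wb and blocks every backdoor path.
No other singleton works — e.g. {Pb} leaves P1 open — so {Hs} is the unique smallest valid adjustment set.

{Hs}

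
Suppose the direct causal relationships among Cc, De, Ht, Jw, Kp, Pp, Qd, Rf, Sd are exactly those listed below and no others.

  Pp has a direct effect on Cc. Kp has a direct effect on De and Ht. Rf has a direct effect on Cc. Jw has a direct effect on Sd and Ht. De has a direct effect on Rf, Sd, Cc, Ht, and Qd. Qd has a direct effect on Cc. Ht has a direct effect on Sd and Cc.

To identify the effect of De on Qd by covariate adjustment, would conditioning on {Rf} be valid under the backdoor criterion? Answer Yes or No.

No

Backdoor paths from De to Qd (paths whose first edge points into De):
  P1: De <- Kp -> Ht -> Cc <- Qd
Condition 1 (no descendant of De in the set): FAILS — Rf is a descendant of De.
Condition 2 (every backdoor path blocked by {Rf}):
  P1: blocked at collider Cc (neither it nor any descendant is in the conditioning set).
{Rf} does not satisfy the backdoor criterion.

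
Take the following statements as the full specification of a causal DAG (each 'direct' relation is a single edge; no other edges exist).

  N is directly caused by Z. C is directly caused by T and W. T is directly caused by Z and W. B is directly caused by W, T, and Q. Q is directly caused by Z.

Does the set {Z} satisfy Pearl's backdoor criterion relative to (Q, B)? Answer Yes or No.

Backdoor paths from Q to B (paths whose first edge points into Q):
  P1: Q <- Z -> T <- W -> B
  P2: Q <- Z -> T -> B
  P3: Q <- Z -> T -> C <- W -> B
Condition 1 (no descendant of Q in the set): holds — descendants of Q are {B}; none are in {Z}.
Condition 2 (every backdoor path blocked by {Z}):
  P1: blocked at fork node Z ∈ conditioning set.
  P2: blocked at fork node Z ∈ conditioning set.
  P3: blocked at fork node Z ∈ conditioning set.
{Z} satisfies the backdoor criterion.

Yes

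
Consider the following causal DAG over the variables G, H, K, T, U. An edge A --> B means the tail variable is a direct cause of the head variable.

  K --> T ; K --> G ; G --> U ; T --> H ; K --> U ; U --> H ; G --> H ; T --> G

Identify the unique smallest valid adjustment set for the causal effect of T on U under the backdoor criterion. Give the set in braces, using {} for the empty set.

Variables eligible for adjustment (non-descendants of T, excluding T and U): {K}.
Backdoor paths from T to U:
  P1: T <- K -> G -> U
  P2: T <- K -> G -> H <- U
  P3: T <- K -> U
The empty set is not sufficient: P1 (T <- K -> G -> U) has no collider blocking it and no conditioned non-collider, so it is open.
Try {K}:
  P1: blocked at fork node K ∈ conditioning set.
  P2: blocked at fork node K ∈ conditioning set.
  P3: blocked at fork node K ∈ conditioning set.
{K} contains no descendant of T and blocks every backdoor path.
{K} is the unique smallest valid adjustment set.

{K}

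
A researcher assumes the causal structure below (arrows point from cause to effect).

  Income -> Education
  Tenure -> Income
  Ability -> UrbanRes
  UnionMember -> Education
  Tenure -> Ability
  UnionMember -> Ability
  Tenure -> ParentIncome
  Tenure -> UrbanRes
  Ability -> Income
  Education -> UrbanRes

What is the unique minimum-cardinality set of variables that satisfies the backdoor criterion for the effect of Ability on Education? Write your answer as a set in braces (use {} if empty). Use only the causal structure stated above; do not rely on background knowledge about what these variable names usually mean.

Variables eligible for adjustment (non-descendants of Ability, excluding Ability and Education): {ParentIncome, Tenure, UnionMember}.
Backdoor paths from Ability to Education:
  P1: Ability <- Tenure -> Income -> Education
  P2: Ability <- Tenure -> UrbanRes <- Education
  P3: Ability <- UnionMember -> Education
The empty set is not sufficient: P1 (Ability <- Tenure -> Income -> Education) has no collider blocking it and no conditioned non-collider, so it is open.
Try {Tenure, UnionMember}:
  P1: blocked at fork node Tenure ∈ conditioning set.
  P2: blocked at fork node Tenure ∈ conditioning set.
  P3: blocked at fork node UnionMember ∈ conditioning set.
{Tenure, UnionMember} contains no descendant of Ability and blocks every backdoor path.
Every element of {Tenure, UnionMember} is needed (dropping Tenure leaves P1 open; dropping UnionMember leaves P3 open), so no proper subset is valid.
Among all size-2 subsets of the eligible variables, only {Tenure, UnionMember} blocks every backdoor path, so it is the unique smallest valid adjustment set.

{Tenure, UnionMember}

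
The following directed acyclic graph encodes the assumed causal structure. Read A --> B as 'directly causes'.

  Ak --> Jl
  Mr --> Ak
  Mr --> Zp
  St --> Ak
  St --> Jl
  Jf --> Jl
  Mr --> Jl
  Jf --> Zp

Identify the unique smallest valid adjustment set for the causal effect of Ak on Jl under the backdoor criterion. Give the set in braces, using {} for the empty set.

{Mr, St}

Variables eligible for adjustment (non-descendants of Ak, excluding Ak and Jl): {Jf, Mr, St, Zp}.
Backdoor paths from Ak to Jl:
  P1: Ak <- Mr -> Jl
  P2: Ak <- Mr -> Zp <- Jf -> Jl
  P3: Ak <- St -> Jl
The empty set is not sufficient: P1 (Ak <- Mr -> Jl) has no collider blocking it and no conditioned non-collider, so it is open.
Try {Mr, St}:
  P1: blocked at fork node Mr ∈ conditioning set.
  P2: blocked at fork node Mr ∈ conditioning set.
  P3: blocked at fork node St ∈ conditioning set.
{Mr, St} contains no descendant of Ak and blocks every backdoor path.
Every element of {Mr, St} is needed (dropping Mr leaves P1 open; dropping St leaves P3 open), so no proper subset is valid.
Among all size-2 subsets of the eligible variables, only {Mr, St} blocks every backdoor path, so it is the unique smallest valid adjustment set.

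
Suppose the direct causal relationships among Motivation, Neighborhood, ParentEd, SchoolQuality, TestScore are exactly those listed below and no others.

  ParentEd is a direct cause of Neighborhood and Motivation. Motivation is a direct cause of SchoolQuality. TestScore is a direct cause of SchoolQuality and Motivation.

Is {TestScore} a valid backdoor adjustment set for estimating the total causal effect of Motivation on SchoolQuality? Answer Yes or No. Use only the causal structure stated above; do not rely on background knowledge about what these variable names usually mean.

Yes

Backdoor paths from Motivation to SchoolQuality (paths whose first edge points into Motivation):
  P1: Motivation <- TestScore -> SchoolQuality
Condition 1 (no descendant of Motivation in the set): holds — descendants of Motivation are {SchoolQuality}; none are in {TestScore}.
Condition 2 (every backdoor path blocked by {TestScore}):
  P1: blocked at fork node TestScore ∈ conditioning set.
{TestScore} satisfies the backdoor criterion.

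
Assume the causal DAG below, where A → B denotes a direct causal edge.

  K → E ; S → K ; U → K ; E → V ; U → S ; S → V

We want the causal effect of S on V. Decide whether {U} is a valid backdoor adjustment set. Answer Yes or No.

Backdoor paths from S to V (paths whose first edge points into S):
  P1: S <- U -> K -> E -> V
Condition 1 (no descendant of S in the set): holds — descendants of S are {E, K, V}; none are in {U}.
Condition 2 (every backdoor path blocked by {U}):
  P1: blocked at fork node U ∈ conditioning set.
{U} satisfies the backdoor criterion.

Yes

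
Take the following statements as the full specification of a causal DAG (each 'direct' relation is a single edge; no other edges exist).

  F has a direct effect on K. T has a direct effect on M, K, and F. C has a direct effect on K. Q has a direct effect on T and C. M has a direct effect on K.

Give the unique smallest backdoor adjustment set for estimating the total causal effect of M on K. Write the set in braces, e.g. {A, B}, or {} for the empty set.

{T}

Variables eligible for adjustment (non-descendants of M, excluding M and K): {C, F, Q, T}.
Backdoor paths from M to K:
  P1: M <- T <- Q -> C -> K
  P2: M <- T -> F -> K
  P3: M <- T -> K
The empty set is not sufficient: P1 (M <- T <- Q -> C -> K) has no collider blocking it and no conditioned non-collider, so it is open.
Try {T}:
  P1: blocked at chain node T ∈ conditioning set.
  P2: blocked at fork node T ∈ conditioning set.
  P3: blocked at fork node T ∈ conditioning set.
{T} contains no descendant of M and blocks every backdoor path.
No other singleton works — e.g. {Q} leaves P2 open — so {T} is the unique smallest valid adjustment set.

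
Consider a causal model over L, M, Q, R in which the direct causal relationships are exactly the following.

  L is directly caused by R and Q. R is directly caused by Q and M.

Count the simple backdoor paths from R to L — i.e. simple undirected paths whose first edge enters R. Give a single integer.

A backdoor path from R to L is any simple undirected path whose first edge points into R (i.e. leaves R via a parent).
Parents of R: {M, Q}.
Enumerating:
  P1: R <- Q -> L
That exhausts the simple backdoor paths. Count: 1.

1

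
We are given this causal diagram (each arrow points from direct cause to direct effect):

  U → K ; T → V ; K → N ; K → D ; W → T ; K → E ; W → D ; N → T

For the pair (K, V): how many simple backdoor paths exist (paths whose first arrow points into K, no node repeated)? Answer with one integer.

A backdoor path from K to V is any simple undirected path whose first edge points into K (i.e. leaves K via a parent).
Parents of K: {U}.
No simple path from any parent of K reaches V without revisiting K, so there are no backdoor paths.

0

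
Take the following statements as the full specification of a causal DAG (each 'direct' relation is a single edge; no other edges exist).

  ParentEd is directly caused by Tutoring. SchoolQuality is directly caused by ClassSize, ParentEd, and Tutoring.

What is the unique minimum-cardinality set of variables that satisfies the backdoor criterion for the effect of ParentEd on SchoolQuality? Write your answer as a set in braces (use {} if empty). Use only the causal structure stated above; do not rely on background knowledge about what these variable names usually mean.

{Tutoring}

Variables eligible for adjustment (non-descendants of ParentEd, excluding ParentEd and SchoolQuality): {ClassSize, Tutoring}.
Backdoor paths from ParentEd to SchoolQuality:
  P1: ParentEd <- Tutoring -> SchoolQuality
The empty set is not sufficient: P1 (ParentEd <- Tutoring -> SchoolQuality) has no collider blocking it and no conditioned non-collider, so it is open.
Try {Tutoring}:
  P1: blocked at fork node Tutoring ∈ conditioning set.
{Tutoring} contains no descendant of ParentEd and blocks every backdoor path.
No other singleton works — e.g. {ClassSize} leaves P1 open — so {Tutoring} is the unique smallest valid adjustment set.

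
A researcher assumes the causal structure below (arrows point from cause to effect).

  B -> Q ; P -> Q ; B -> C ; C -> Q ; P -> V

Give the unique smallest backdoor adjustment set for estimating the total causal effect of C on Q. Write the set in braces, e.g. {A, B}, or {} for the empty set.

Variables eligible for adjustment (non-descendants of C, excluding C and Q): {B, P, V}.
Backdoor paths from C to Q:
  P1: C <- B -> Q
The empty set is not sufficient: P1 (C <- B -> Q) has no collider blocking it and no conditioned non-collider, so it is open.
Try {B}:
  P1: blocked at fork node B ∈ conditioning set.
{B} contains no descendant of C and blocks every backdoor path.
No other singleton works — e.g. {P} leaves P1 open — so {B} is the unique smallest valid adjustment set.

{B}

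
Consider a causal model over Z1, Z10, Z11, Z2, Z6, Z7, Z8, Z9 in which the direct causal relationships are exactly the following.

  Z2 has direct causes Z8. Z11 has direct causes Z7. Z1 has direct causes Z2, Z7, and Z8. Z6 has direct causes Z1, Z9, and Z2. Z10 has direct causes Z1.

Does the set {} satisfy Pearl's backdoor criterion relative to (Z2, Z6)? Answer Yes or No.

Backdoor paths from Z2 to Z6 (paths whose first edge points into Z2):
  P1: Z2 <- Z8 -> Z1 -> Z6
Condition 1 (no descendant of Z2 in the set): holds — descendants of Z2 are {Z1, Z10, Z6}; none are in {}.
Condition 2 (every backdoor path blocked by {}):
  P1: open — no interior node is in the conditioning set.
{} does not satisfy the backdoor criterion.

No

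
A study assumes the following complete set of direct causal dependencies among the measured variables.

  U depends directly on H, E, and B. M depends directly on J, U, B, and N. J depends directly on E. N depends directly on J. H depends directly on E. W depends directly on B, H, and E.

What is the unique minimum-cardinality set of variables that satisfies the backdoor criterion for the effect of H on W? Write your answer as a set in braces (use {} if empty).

{E}

Variables eligible for adjustment (non-descendants of H, excluding H and W): {B, E, J, N}.
Backdoor paths from H to W:
  P1: H <- E -> J -> N -> M <- B -> W
  P2: H <- E -> J -> N -> M <- U <- B -> W
  P3: H <- E -> J -> M <- B -> W
  P4: H <- E -> J -> M <- U <- B -> W
  P5: H <- E -> U <- B -> W
  P6: H <- E -> U -> M <- B -> W
  P7: H <- E -> W
The empty set is not sufficient: P7 (H <- E -> W) has no collider blocking it and no conditioned non-collider, so it is open.
Try {E}:
  P1: blocked at fork node E ∈ conditioning set.
  P2: blocked at fork node E ∈ conditioning set.
  P3: blocked at fork node E ∈ conditioning set.
  P4: blocked at fork node E ∈ conditioning set.
  P5: blocked at fork node E ∈ conditioning set.
  P6: blocked at fork node E ∈ conditioning set.
  P7: blocked at fork node E ∈ conditioning set.
{E} contains no descendant of H and blocks every backdoor path.
No other singleton works — e.g. {B} leaves P7 open — so {E} is the unique smallest valid adjustment set.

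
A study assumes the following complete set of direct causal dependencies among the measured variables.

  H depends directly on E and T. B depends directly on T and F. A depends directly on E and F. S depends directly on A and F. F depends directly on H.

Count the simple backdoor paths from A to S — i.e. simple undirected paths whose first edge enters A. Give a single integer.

A backdoor path from A to S is any simple undirected path whose first edge points into A (i.e. leaves A via a parent).
Parents of A: {E, F}.
Enumerating:
  P1: A <- E -> H <- T -> B <- F -> S
  P2: A <- E -> H -> F -> S
  P3: A <- F -> S
That exhausts the simple backdoor paths. Count: 3.

3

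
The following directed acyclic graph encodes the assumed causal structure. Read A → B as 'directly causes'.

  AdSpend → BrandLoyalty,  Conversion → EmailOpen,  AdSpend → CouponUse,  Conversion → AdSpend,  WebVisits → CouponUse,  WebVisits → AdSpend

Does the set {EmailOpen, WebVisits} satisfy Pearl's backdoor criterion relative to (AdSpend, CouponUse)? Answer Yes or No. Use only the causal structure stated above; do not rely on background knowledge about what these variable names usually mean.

Backdoor paths from AdSpend to CouponUse (paths whose first edge points into AdSpend):
  P1: AdSpend <- WebVisits -> CouponUse
Condition 1 (no descendant of AdSpend in the set): holds — descendants of AdSpend are {BrandLoyalty, CouponUse}; none are in {EmailOpen, WebVisits}.
Condition 2 (every backdoor path blocked by {EmailOpen, WebVisits}):
  P1: blocked at fork node WebVisits ∈ conditioning set.
{EmailOpen, WebVisits} satisfies the backdoor criterion.

Yes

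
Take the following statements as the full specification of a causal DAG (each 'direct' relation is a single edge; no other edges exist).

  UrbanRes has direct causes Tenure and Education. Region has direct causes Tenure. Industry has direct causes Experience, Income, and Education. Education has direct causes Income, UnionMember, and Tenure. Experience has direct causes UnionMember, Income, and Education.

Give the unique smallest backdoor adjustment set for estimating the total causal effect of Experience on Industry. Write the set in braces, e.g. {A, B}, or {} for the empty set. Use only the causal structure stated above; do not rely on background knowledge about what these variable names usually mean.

{Education, Income}

Variables eligible for adjustment (non-descendants of Experience, excluding Experience and Industry): {Education, Income, Region, Tenure, UnionMember, UrbanRes}.
Backdoor paths from Experience to Industry:
  P1: Experience <- Income -> Education -> Industry
  P2: Experience <- Income -> Industry
  P3: Experience <- UnionMember -> Education <- Income -> Industry
  P4: Experience <- UnionMember -> Education -> Industry
  P5: Experience <- Education <- Income -> Industry
  P6: Experience <- Education -> Industry
The empty set is not sufficient: P1 (Experience <- Income -> Education -> Industry) has no collider blocking it and no conditioned non-collider, so it is open.
Try {Education, Income}:
  P1: blocked at fork node Income ∈ conditioning set.
  P2: blocked at fork node Income ∈ conditioning set.
  P3: blocked at fork node Income ∈ conditioning set.
  P4: blocked at chain node Education ∈ conditioning set.
  P5: blocked at chain node Education ∈ conditioning set.
  P6: blocked at fork node Education ∈ conditioning set.
{Education, Income} contains no descendant of Experience and blocks every backdoor path.
Every element of {Education, Income} is needed (dropping Education leaves P4 open; dropping Income leaves P2 open), so no proper subset is valid.
Among all size-2 subsets of the eligible variables, only {Education, Income} blocks every backdoor path, so it is the unique smallest valid adjustment set.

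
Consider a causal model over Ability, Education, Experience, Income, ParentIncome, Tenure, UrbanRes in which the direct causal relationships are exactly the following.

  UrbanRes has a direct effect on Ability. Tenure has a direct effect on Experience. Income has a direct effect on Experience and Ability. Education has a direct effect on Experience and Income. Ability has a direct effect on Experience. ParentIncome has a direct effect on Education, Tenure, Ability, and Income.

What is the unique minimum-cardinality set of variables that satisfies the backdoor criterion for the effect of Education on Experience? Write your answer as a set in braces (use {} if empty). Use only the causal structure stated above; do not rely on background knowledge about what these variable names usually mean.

{ParentIncome}

Variables eligible for adjustment (non-descendants of Education, excluding Education and Experience): {ParentIncome, Tenure, UrbanRes}.
Backdoor paths from Education to Experience:
  P1: Education <- ParentIncome -> Tenure -> Experience
  P2: Education <- ParentIncome -> Income -> Ability -> Experience
  P3: Education <- ParentIncome -> Income -> Experience
  P4: Education <- ParentIncome -> Ability <- Income -> Experience
  P5: Education <- ParentIncome -> Ability -> Experience
The empty set is not sufficient: P1 (Education <- ParentIncome -> Tenure -> Experience) has no collider blocking it and no conditioned non-collider, so it is open.
Try {ParentIncome}:
  P1: blocked at fork node ParentIncome ∈ conditioning set.
  P2: blocked at fork node ParentIncome ∈ conditioning set.
  P3: blocked at fork node ParentIncome ∈ conditioning set.
  P4: blocked at fork node ParentIncome ∈ conditioning set.
  P5: blocked at fork node ParentIncome ∈ conditioning set.
{ParentIncome} contains no descendant of Education and blocks every backdoor path.
No other singleton works — e.g. {Tenure} leaves P2 open — so {ParentIncome} is the unique smallest valid adjustment set.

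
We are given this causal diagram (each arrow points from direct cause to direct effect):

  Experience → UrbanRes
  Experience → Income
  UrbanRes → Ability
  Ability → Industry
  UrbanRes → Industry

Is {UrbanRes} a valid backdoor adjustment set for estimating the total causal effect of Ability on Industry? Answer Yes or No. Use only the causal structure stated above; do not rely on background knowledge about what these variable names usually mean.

Yes

Backdoor paths from Ability to Industry (paths whose first edge points into Ability):
  P1: Ability <- UrbanRes -> Industry
Condition 1 (no descendant of Ability in the set): holds — descendants of Ability are {Industry}; none are in {UrbanRes}.
Condition 2 (every backdoor path blocked by {UrbanRes}):
  P1: blocked at fork node UrbanRes ∈ conditioning set.
{UrbanRes} satisfies the backdoor criterion.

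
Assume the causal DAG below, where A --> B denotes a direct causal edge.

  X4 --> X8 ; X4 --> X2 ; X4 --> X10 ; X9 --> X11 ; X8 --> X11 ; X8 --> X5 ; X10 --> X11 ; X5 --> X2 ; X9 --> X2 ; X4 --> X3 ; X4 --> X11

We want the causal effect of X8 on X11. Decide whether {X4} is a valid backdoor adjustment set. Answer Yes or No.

Yes

Backdoor paths from X8 to X11 (paths whose first edge points into X8):
  P1: X8 <- X4 -> X10 -> X11
  P2: X8 <- X4 -> X2 <- X9 -> X11
  P3: X8 <- X4 -> X11
Condition 1 (no descendant of X8 in the set): holds — descendants of X8 are {X11, X2, X5}; none are in {X4}.
Condition 2 (every backdoor path blocked by {X4}):
  P1: blocked at fork node X4 ∈ conditioning set.
  P2: blocked at fork node X4 ∈ conditioning set.
  P3: blocked at fork node X4 ∈ conditioning set.
{X4} satisfies the backdoor criterion.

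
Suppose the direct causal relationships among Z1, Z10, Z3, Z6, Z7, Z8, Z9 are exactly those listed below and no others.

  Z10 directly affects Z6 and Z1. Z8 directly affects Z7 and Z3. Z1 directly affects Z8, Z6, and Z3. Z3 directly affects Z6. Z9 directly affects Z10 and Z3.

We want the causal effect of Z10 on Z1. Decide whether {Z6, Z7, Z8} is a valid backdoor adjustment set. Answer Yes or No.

No

Backdoor paths from Z10 to Z1 (paths whose first edge points into Z10):
  P1: Z10 <- Z9 -> Z3 <- Z1
  P2: Z10 <- Z9 -> Z3 <- Z8 <- Z1
  P3: Z10 <- Z9 -> Z3 -> Z6 <- Z1
Condition 1 (no descendant of Z10 in the set): FAILS — Z6, Z7, and Z8 are descendants of Z10.
Condition 2 (every backdoor path blocked by {Z6, Z7, Z8}):
  P1: open — collider(s) Z3 are conditioned on (or have a conditioned descendant) and no non-collider on the path is in the set.
  P2: blocked at chain node Z8 ∈ conditioning set.
  P3: open — collider(s) Z6 are conditioned on (or have a conditioned descendant) and no non-collider on the path is in the set.
{Z6, Z7, Z8} does not satisfy the backdoor criterion.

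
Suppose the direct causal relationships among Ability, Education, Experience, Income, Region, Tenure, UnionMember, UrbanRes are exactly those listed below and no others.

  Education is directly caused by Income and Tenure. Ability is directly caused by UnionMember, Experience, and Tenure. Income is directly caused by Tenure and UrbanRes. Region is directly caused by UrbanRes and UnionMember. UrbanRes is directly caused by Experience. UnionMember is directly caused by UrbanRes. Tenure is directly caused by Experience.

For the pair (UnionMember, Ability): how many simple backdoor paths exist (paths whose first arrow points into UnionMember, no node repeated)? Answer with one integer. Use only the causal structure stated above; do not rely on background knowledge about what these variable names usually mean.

6

A backdoor path from UnionMember to Ability is any simple undirected path whose first edge points into UnionMember (i.e. leaves UnionMember via a parent).
Parents of UnionMember: {UrbanRes}.
Enumerating:
  P1: UnionMember <- UrbanRes <- Experience -> Tenure -> Ability
  P2: UnionMember <- UrbanRes <- Experience -> Ability
  P3: UnionMember <- UrbanRes -> Income <- Tenure <- Experience -> Ability
  P4: UnionMember <- UrbanRes -> Income <- Tenure -> Ability
  P5: UnionMember <- UrbanRes -> Income -> Education <- Tenure <- Experience -> Ability
  P6: UnionMember <- UrbanRes -> Income -> Education <- Tenure -> Ability
That exhausts the simple backdoor paths. Count: 6.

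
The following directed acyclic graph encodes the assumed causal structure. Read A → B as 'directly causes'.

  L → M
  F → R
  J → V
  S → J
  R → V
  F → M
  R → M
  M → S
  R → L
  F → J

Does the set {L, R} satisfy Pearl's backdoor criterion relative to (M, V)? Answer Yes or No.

Backdoor paths from M to V (paths whose first edge points into M):
  P1: M <- F -> R -> V
  P2: M <- F -> J -> V
  P3: M <- R <- F -> J -> V
  P4: M <- R -> V
  P5: M <- L <- R <- F -> J -> V
  P6: M <- L <- R -> V
Condition 1 (no descendant of M in the set): holds — descendants of M are {J, S, V}; none are in {L, R}.
Condition 2 (every backdoor path blocked by {L, R}):
  P1: blocked at chain node R ∈ conditioning set.
  P2: open — no interior node is in the conditioning set.
  P3: blocked at chain node R ∈ conditioning set.
  P4: blocked at fork node R ∈ conditioning set.
  P5: blocked at chain node L ∈ conditioning set.
  P6: blocked at chain node L ∈ conditioning set.
{L, R} does not satisfy the backdoor criterion.

No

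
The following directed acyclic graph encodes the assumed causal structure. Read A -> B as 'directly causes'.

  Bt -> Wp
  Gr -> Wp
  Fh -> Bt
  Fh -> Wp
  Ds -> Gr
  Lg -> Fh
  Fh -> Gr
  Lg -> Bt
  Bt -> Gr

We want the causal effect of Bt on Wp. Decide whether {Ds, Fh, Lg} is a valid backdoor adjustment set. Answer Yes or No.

Backdoor paths from Bt to Wp (paths whose first edge points into Bt):
  P1: Bt <- Lg -> Fh -> Gr -> Wp
  P2: Bt <- Lg -> Fh -> Wp
  P3: Bt <- Fh -> Gr -> Wp
  P4: Bt <- Fh -> Wp
Condition 1 (no descendant of Bt in the set): holds — descendants of Bt are {Gr, Wp}; none are in {Ds, Fh, Lg}.
Condition 2 (every backdoor path blocked by {Ds, Fh, Lg}):
  P1: blocked at fork node Lg ∈ conditioning set.
  P2: blocked at fork node Lg ∈ conditioning set.
  P3: blocked at fork node Fh ∈ conditioning set.
  P4: blocked at fork node Fh ∈ conditioning set.
{Ds, Fh, Lg} satisfies the backdoor criterion.

Yes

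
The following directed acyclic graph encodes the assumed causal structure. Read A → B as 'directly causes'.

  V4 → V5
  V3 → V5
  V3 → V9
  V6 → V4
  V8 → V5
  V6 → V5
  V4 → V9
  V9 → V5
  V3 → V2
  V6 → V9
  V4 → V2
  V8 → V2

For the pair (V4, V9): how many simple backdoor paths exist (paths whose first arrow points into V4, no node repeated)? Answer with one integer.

4

A backdoor path from V4 to V9 is any simple undirected path whose first edge points into V4 (i.e. leaves V4 via a parent).
Parents of V4: {V6}.
Enumerating:
  P1: V4 <- V6 -> V9
  P2: V4 <- V6 -> V5 <- V8 -> V2 <- V3 -> V9
  P3: V4 <- V6 -> V5 <- V3 -> V9
  P4: V4 <- V6 -> V5 <- V9
That exhausts the simple backdoor paths. Count: 4.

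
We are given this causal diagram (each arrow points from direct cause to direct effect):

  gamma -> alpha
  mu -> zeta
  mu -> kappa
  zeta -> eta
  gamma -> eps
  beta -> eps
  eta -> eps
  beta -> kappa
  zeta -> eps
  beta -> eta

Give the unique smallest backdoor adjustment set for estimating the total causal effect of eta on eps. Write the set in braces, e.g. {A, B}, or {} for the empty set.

{beta, zeta}

Variables eligible for adjustment (non-descendants of eta, excluding eta and eps): {alpha, beta, gamma, kappa, mu, zeta}.
Backdoor paths from eta to eps:
  P1: eta <- beta -> kappa <- mu -> zeta -> eps
  P2: eta <- beta -> eps
  P3: eta <- zeta <- mu -> kappa <- beta -> eps
  P4: eta <- zeta -> eps
The empty set is not sufficient: P2 (eta <- beta -> eps) has no collider blocking it and no conditioned non-collider, so it is open.
Try {beta, zeta}:
  P1: blocked at fork node beta ∈ conditioning set.
  P2: blocked at fork node beta ∈ conditioning set.
  P3: blocked at chain node zeta ∈ conditioning set.
  P4: blocked at fork node zeta ∈ conditioning set.
{beta, zeta} contains no descendant of eta and blocks every backdoor path.
Every element of {beta, zeta} is needed (dropping beta leaves P2 open; dropping zeta leaves P4 open), so no proper subset is valid.
Among all size-2 subsets of the eligible variables, only {beta, zeta} blocks every backdoor path, so it is the unique smallest valid adjustment set.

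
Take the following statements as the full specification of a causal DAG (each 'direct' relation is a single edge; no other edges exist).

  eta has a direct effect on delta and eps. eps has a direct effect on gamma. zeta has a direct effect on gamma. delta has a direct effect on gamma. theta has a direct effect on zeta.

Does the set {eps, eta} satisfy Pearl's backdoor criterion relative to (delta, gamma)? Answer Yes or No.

Backdoor paths from delta to gamma (paths whose first edge points into delta):
  P1: delta <- eta -> eps -> gamma
Condition 1 (no descendant of delta in the set): holds — descendants of delta are {gamma}; none are in {eps, eta}.
Condition 2 (every backdoor path blocked by {eps, eta}):
  P1: blocked at fork node eta ∈ conditioning set.
{eps, eta} satisfies the backdoor criterion.

Yes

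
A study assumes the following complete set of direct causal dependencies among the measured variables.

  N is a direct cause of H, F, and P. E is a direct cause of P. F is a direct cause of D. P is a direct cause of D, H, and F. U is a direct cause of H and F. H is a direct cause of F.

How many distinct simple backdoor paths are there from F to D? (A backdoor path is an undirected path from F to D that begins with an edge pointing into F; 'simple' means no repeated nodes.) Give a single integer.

7

A backdoor path from F to D is any simple undirected path whose first edge points into F (i.e. leaves F via a parent).
Parents of F: {H, N, P, U}.
Enumerating:
  P1: F <- N -> P -> D
  P2: F <- N -> H <- P -> D
  P3: F <- P -> D
  P4: F <- U -> H <- N -> P -> D
  P5: F <- U -> H <- P -> D
  P6: F <- H <- N -> P -> D
  P7: F <- H <- P -> D
That exhausts the simple backdoor paths. Count: 7.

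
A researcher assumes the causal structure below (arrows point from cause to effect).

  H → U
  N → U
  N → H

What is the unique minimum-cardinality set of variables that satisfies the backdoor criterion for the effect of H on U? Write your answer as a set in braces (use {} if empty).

{N}

Variables eligible for adjustment (non-descendants of H, excluding H and U): {N}.
Backdoor paths from H to U:
  P1: H <- N -> U
The empty set is not sufficient: P1 (H <- N -> U) has no collider blocking it and no conditioned non-collider, so it is open.
Try {N}:
  P1: blocked at fork node N ∈ conditioning set.
{N} contains no descendant of H and blocks every backdoor path.
{N} is the unique smallest valid adjustment set.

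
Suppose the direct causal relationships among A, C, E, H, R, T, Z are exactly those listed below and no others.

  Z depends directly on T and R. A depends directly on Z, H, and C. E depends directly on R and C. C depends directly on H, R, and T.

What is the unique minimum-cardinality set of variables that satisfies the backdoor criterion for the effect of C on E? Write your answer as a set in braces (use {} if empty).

Variables eligible for adjustment (non-descendants of C, excluding C and E): {H, R, T, Z}.
Backdoor paths from C to E:
  P1: C <- H -> A <- Z <- R -> E
  P2: C <- T -> Z <- R -> E
  P3: C <- R -> E
The empty set is not sufficient: P3 (C <- R -> E) has no collider blocking it and no conditioned non-collider, so it is open.
Try {R}:
  P1: blocked at collider A (neither it nor any descendant is in the conditioning set).
  P2: blocked at collider Z (neither it nor any descendant is in the conditioning set).
  P3: blocked at fork node R ∈ conditioning set.
{R} contains no descendant of C and blocks every backdoor path.
No other singleton works — e.g. {H} leaves P3 open — so {R} is the unique smallest valid adjustment set.

{R}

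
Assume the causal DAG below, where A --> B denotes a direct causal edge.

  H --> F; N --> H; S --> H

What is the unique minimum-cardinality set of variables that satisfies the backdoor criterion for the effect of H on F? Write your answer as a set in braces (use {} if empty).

Variables eligible for adjustment (non-descendants of H, excluding H and F): {N, S}.
Backdoor paths from H to F:
  (none)
With no backdoor paths the empty set already satisfies the criterion, and it is trivially minimal.

{}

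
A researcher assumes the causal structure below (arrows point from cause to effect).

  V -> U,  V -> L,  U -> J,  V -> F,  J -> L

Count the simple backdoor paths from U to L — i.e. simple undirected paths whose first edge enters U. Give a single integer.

1

A backdoor path from U to L is any simple undirected path whose first edge points into U (i.e. leaves U via a parent).
Parents of U: {V}.
Enumerating:
  P1: U <- V -> L
That exhausts the simple backdoor paths. Count: 1.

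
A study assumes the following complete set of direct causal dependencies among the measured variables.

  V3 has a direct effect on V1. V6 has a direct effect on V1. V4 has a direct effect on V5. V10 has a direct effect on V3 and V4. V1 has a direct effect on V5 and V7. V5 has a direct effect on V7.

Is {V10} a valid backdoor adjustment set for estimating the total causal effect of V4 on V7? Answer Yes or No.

Yes

Backdoor paths from V4 to V7 (paths whose first edge points into V4):
  P1: V4 <- V10 -> V3 -> V1 -> V5 -> V7
  P2: V4 <- V10 -> V3 -> V1 -> V7
Condition 1 (no descendant of V4 in the set): holds — descendants of V4 are {V5, V7}; none are in {V10}.
Condition 2 (every backdoor path blocked by {V10}):
  P1: blocked at fork node V10 ∈ conditioning set.
  P2: blocked at fork node V10 ∈ conditioning set.
{V10} satisfies the backdoor criterion.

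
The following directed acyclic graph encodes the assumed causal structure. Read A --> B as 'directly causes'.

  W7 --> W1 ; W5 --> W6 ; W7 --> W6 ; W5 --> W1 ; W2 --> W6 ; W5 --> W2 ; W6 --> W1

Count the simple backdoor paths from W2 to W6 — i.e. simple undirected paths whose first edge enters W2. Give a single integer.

A backdoor path from W2 to W6 is any simple undirected path whose first edge points into W2 (i.e. leaves W2 via a parent).
Parents of W2: {W5}.
Enumerating:
  P1: W2 <- W5 -> W6
  P2: W2 <- W5 -> W1 <- W7 -> W6
  P3: W2 <- W5 -> W1 <- W6
That exhausts the simple backdoor paths. Count: 3.

3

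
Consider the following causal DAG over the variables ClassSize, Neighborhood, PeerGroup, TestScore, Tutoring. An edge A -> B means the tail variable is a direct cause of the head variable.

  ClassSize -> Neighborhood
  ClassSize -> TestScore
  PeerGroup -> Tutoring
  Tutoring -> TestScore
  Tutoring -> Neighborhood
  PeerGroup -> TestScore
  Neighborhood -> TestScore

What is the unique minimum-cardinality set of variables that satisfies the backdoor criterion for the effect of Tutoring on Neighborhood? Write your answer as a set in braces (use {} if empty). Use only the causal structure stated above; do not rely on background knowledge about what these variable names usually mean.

{}

Variables eligible for adjustment (non-descendants of Tutoring, excluding Tutoring and Neighborhood): {ClassSize, PeerGroup}.
Backdoor paths from Tutoring to Neighborhood:
  P1: Tutoring <- PeerGroup -> TestScore <- ClassSize -> Neighborhood
  P2: Tutoring <- PeerGroup -> TestScore <- Neighborhood
Each backdoor path contains an unconditioned collider, so every path is already blocked with the empty conditioning set:
  P1: blocked at collider TestScore (neither it nor any descendant is in the conditioning set).
  P2: blocked at collider TestScore (neither it nor any descendant is in the conditioning set).
The empty set is therefore the unique smallest valid set.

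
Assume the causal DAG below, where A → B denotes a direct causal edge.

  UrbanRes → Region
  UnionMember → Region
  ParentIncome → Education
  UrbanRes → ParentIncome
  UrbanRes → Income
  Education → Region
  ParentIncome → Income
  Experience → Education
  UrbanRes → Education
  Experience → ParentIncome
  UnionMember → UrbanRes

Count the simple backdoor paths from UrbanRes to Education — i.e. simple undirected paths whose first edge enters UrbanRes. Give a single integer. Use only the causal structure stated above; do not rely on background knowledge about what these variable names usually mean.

A backdoor path from UrbanRes to Education is any simple undirected path whose first edge points into UrbanRes (i.e. leaves UrbanRes via a parent).
Parents of UrbanRes: {UnionMember}.
Enumerating:
  P1: UrbanRes <- UnionMember -> Region <- Education
That exhausts the simple backdoor paths. Count: 1.

1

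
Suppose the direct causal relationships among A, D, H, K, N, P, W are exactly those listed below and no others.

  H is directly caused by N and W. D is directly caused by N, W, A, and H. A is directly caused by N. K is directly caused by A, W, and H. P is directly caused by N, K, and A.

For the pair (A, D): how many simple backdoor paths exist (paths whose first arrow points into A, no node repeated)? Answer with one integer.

8

A backdoor path from A to D is any simple undirected path whose first edge points into A (i.e. leaves A via a parent).
Parents of A: {N}.
Enumerating:
  P1: A <- N -> H <- W -> D
  P2: A <- N -> H -> K <- W -> D
  P3: A <- N -> H -> D
  P4: A <- N -> D
  P5: A <- N -> P <- K <- W -> H -> D
  P6: A <- N -> P <- K <- W -> D
  P7: A <- N -> P <- K <- H <- W -> D
  P8: A <- N -> P <- K <- H -> D
That exhausts the simple backdoor paths. Count: 8.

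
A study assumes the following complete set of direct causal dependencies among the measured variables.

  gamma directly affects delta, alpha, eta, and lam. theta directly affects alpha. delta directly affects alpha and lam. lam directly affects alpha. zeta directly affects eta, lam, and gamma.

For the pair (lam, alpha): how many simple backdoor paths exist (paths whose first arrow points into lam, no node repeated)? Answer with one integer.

8

A backdoor path from lam to alpha is any simple undirected path whose first edge points into lam (i.e. leaves lam via a parent).
Parents of lam: {delta, gamma, zeta}.
Enumerating:
  P1: lam <- zeta -> gamma -> delta -> alpha
  P2: lam <- zeta -> gamma -> alpha
  P3: lam <- zeta -> eta <- gamma -> delta -> alpha
  P4: lam <- zeta -> eta <- gamma -> alpha
  P5: lam <- gamma -> delta -> alpha
  P6: lam <- gamma -> alpha
  P7: lam <- delta <- gamma -> alpha
  P8: lam <- delta -> alpha
That exhausts the simple backdoor paths. Count: 8.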